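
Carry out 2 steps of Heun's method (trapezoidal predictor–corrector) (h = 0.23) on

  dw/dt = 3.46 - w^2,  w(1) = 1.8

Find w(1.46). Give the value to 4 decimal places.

1.8444

Heun: k1 = f(t_n, w_n); k2 = f(t_n + h, w_n + h·k1); w_{n+1} = w_n + (h/2)·(k1 + k2).
t=1.000000, w=1.800000:
  k1 = f(1.000000, 1.800000) = 0.220000
  k2 = f(1.230000, 1.850600) = 0.035280
  w ← 1.800000 + (0.23/2)·(0.220000 + 0.035280) = 1.829357
t=1.230000, w=1.829357:
  k1 = f(1.230000, 1.829357) = 0.113452
  k2 = f(1.460000, 1.855451) = 0.017301
  w ← 1.829357 + (0.23/2)·(0.113452 + 0.017301) = 1.844394
w(1.46) ≈ 1.8444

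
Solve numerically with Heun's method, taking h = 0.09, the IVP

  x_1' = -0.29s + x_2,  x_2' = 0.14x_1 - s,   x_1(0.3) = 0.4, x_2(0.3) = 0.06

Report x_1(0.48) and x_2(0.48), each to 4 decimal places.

Heun on (x_1,x_2): k1 = f(s_n, state_n); k2 = f(s_n + h, state_n + h·k1); state_{n+1} = state_n + (h/2)·(k1 + k2).
0.300000: (0.400000, 0.060000)
  k1 = (-0.027000, -0.244000)
  predictor → (0.397570, 0.038040)
  k2 = (-0.075060, -0.334340)
  → (0.395407, 0.033975)
0.390000: (0.395407, 0.033975)
  k1 = (-0.079125, -0.334643)
  predictor → (0.388286, 0.003857)
  k2 = (-0.135343, -0.425640)
  → (0.385756, -0.000238)
(x_1(0.48), x_2(0.48)) ≈ (0.3858, -0.0002)

0.3858, -0.0002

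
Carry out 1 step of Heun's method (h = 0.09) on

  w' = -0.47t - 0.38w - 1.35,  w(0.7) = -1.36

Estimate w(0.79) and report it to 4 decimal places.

Heun: k1 = f(t_n, w_n); k2 = f(t_n + h, w_n + h·k1); w_{n+1} = w_n + (h/2)·(k1 + k2).
t=0.700000, w=-1.360000:
  k1 = f(0.700000, -1.360000) = -1.162200
  k2 = f(0.790000, -1.464598) = -1.164753
  w ← -1.360000 + (0.09/2)·(-1.162200 + (-1.164753)) = -1.464713
w(0.79) ≈ -1.4647

-1.4647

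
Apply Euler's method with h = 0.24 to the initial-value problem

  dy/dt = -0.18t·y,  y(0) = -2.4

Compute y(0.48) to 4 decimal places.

-2.3751

Euler: y_{n+1} = y_n + h·f(t_n, y_n).
t=0.000000, y=-2.400000: f=0.000000 → y ← -2.400000 + 0.24·0.000000 = -2.400000
t=0.240000, y=-2.400000: f=0.103680 → y ← -2.400000 + 0.24·0.103680 = -2.375117
y(0.48) ≈ -2.3751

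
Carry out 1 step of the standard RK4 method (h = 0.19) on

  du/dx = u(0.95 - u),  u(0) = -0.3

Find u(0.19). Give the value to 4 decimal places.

-0.3833

RK4: k1 = f(x_n, u_n); k2 = f(x_n + h/2, u_n + (h/2)·k1); k3 = f(x_n + h/2, u_n + (h/2)·k2); k4 = f(x_n + h, u_n + h·k3); u_{n+1} = u_n + (h/6)·(k1 + 2k2 + 2k3 + k4).
x=0.000000, u=-0.300000:
  k1 = f(0.000000, -0.300000) = -0.375000
  k2 = f(0.095000, -0.335625) = -0.431488
  k3 = f(0.095000, -0.340991) = -0.440217
  k4 = f(0.190000, -0.383641) = -0.511640
  u ← -0.300000 + (0.19/6)·(k1 + 2k2 + 2k3 + k4) = -0.383285
u(0.19) ≈ -0.3833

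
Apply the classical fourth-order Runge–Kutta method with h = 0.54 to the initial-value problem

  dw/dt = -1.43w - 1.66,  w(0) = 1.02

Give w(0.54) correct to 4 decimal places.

RK4: k1 = f(t_n, w_n); k2 = f(t_n + h/2, w_n + (h/2)·k1); k3 = f(t_n + h/2, w_n + (h/2)·k2); k4 = f(t_n + h, w_n + h·k3); w_{n+1} = w_n + (h/6)·(k1 + 2k2 + 2k3 + k4).
t=0.000000, w=1.020000:
  k1 = f(0.000000, 1.020000) = -3.118600
  k2 = f(0.270000, 0.177978) = -1.914509
  k3 = f(0.270000, 0.503083) = -2.379408
  k4 = f(0.540000, -0.264880) = -1.281221
  w ← 1.020000 + (0.54/6)·(k1 + 2k2 + 2k3 + k4) = -0.148889
w(0.54) ≈ -0.1489

-0.1489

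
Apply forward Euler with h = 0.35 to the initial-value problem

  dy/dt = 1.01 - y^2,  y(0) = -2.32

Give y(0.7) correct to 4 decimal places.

-8.6856

Euler: y_{n+1} = y_n + h·f(t_n, y_n).
t=0.000000, y=-2.320000: f=-4.372400 → y ← -2.320000 + 0.35·(-4.372400) = -3.850340
t=0.350000, y=-3.850340: f=-13.815118 → y ← -3.850340 + 0.35·(-13.815118) = -8.685631
y(0.7) ≈ -8.6856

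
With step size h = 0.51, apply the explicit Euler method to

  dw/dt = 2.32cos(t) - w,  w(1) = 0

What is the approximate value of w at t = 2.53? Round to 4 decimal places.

Euler: w_{n+1} = w_n + h·f(t_n, w_n).
t=1.000000, w=0.000000: f=1.253501 → w ← 0.000000 + 0.51·1.253501 = 0.639286
t=1.510000, w=0.639286: f=-0.498325 → w ← 0.639286 + 0.51·(-0.498325) = 0.385140
t=2.020000, w=0.385140: f=-1.392596 → w ← 0.385140 + 0.51·(-1.392596) = -0.325084
w(2.53) ≈ -0.3251

-0.3251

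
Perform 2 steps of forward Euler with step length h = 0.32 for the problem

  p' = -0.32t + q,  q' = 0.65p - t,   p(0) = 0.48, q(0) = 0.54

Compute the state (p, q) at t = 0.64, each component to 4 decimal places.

0.8248, 0.6732

Euler on (p,q): p_{n+1} = p_n + h·p', q_{n+1} = q_n + h·q'.
0.000000: (0.480000, 0.540000); f=(0.540000, 0.312000) → (0.652800, 0.639840)
0.320000: (0.652800, 0.639840); f=(0.537440, 0.104320) → (0.824781, 0.673222)
(p(0.64), q(0.64)) ≈ (0.8248, 0.6732)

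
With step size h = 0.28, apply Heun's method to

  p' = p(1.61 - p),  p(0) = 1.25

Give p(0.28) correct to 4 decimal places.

Heun: k1 = f(x_n, p_n); k2 = f(x_n + h, p_n + h·k1); p_{n+1} = p_n + (h/2)·(k1 + k2).
x=0.000000, p=1.250000:
  k1 = f(0.000000, 1.250000) = 0.450000
  k2 = f(0.280000, 1.376000) = 0.321984
  p ← 1.250000 + (0.28/2)·(0.450000 + 0.321984) = 1.358078
p(0.28) ≈ 1.3581

1.3581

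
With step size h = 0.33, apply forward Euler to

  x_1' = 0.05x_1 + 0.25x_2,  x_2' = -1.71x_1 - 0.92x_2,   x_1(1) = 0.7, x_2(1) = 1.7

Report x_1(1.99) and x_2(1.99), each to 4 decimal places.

Euler on (x_1,x_2): x_1_{n+1} = x_1_n + h·x_1', x_2_{n+1} = x_2_n + h·x_2'.
1.000000: (0.700000, 1.700000); f=(0.460000, -2.761000) → (0.851800, 0.788870)
1.330000: (0.851800, 0.788870); f=(0.239807, -2.182338) → (0.930936, 0.068698)
1.660000: (0.930936, 0.068698); f=(0.063721, -1.655104) → (0.951965, -0.477486)
(x_1(1.99), x_2(1.99)) ≈ (0.9520, -0.4775)

0.9520, -0.4775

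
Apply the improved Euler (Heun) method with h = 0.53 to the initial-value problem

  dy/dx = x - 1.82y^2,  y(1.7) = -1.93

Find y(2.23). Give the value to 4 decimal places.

-12.9886

Heun: k1 = f(x_n, y_n); k2 = f(x_n + h, y_n + h·k1); y_{n+1} = y_n + (h/2)·(k1 + k2).
x=1.700000, y=-1.930000:
  k1 = f(1.700000, -1.930000) = -5.079318
  k2 = f(2.230000, -4.622039) = -36.651097
  y ← -1.930000 + (0.53/2)·(-5.079318 + (-36.651097)) = -12.988560
y(2.23) ≈ -12.9886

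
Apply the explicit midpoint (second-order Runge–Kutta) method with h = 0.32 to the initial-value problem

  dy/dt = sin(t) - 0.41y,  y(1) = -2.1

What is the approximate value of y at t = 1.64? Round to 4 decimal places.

Midpoint: k1 = f(t_n, y_n); k2 = f(t_n + h/2, y_n + (h/2)·k1); y_{n+1} = y_n + h·k2.
t=1.000000, y=-2.100000:
  k1 = f(1.000000, -2.100000) = 1.702471
  k2 = f(1.160000, -1.827605) = 1.666121
  y ← -2.100000 + 0.32·1.666121 = -1.566841
t=1.320000, y=-1.566841:
  k1 = f(1.320000, -1.566841) = 1.611120
  k2 = f(1.480000, -1.309062) = 1.532596
  y ← -1.566841 + 0.32·1.532596 = -1.076410
y(1.64) ≈ -1.0764

-1.0764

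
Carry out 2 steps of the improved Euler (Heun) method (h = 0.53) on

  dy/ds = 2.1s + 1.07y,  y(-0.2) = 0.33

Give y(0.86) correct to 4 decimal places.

1.7676

Heun: k1 = f(s_n, y_n); k2 = f(s_n + h, y_n + h·k1); y_{n+1} = y_n + (h/2)·(k1 + k2).
s=-0.200000, y=0.330000:
  k1 = f(-0.200000, 0.330000) = -0.066900
  k2 = f(0.330000, 0.294543) = 1.008161
  y ← 0.330000 + (0.53/2)·(-0.066900 + 1.008161) = 0.579434
s=0.330000, y=0.579434:
  k1 = f(0.330000, 0.579434) = 1.312995
  k2 = f(0.860000, 1.275321) = 3.170594
  y ← 0.579434 + (0.53/2)·(1.312995 + 3.170594) = 1.767585
y(0.86) ≈ 1.7676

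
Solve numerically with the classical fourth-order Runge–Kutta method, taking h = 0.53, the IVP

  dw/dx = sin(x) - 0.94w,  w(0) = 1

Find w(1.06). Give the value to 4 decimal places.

RK4: k1 = f(x_n, w_n); k2 = f(x_n + h/2, w_n + (h/2)·k1); k3 = f(x_n + h/2, w_n + (h/2)·k2); k4 = f(x_n + h, w_n + h·k3); w_{n+1} = w_n + (h/6)·(k1 + 2k2 + 2k3 + k4).
x=0.000000, w=1.000000:
  k1 = f(0.000000, 1.000000) = -0.940000
  k2 = f(0.265000, 0.750900) = -0.443937
  k3 = f(0.265000, 0.882357) = -0.567506
  k4 = f(0.530000, 0.699222) = -0.151735
  w ← 1.000000 + (0.53/6)·(k1 + 2k2 + 2k3 + k4) = 0.724875
x=0.530000, w=0.724875:
  k1 = f(0.530000, 0.724875) = -0.175849
  k2 = f(0.795000, 0.678275) = 0.076285
  k3 = f(0.795000, 0.745091) = 0.013478
  k4 = f(1.060000, 0.732019) = 0.184258
  w ← 0.724875 + (0.53/6)·(k1 + 2k2 + 2k3 + k4) = 0.741476
w(1.06) ≈ 0.7415

0.7415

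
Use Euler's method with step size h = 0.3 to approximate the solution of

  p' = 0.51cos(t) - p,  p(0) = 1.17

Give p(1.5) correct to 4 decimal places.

Euler: p_{n+1} = p_n + h·f(t_n, p_n).
t=0.000000, p=1.170000: f=-0.660000 → p ← 1.170000 + 0.3·(-0.660000) = 0.972000
t=0.300000, p=0.972000: f=-0.484778 → p ← 0.972000 + 0.3·(-0.484778) = 0.826566
t=0.600000, p=0.826566: f=-0.405645 → p ← 0.826566 + 0.3·(-0.405645) = 0.704873
t=0.900000, p=0.704873: f=-0.387852 → p ← 0.704873 + 0.3·(-0.387852) = 0.588517
t=1.200000, p=0.588517: f=-0.403715 → p ← 0.588517 + 0.3·(-0.403715) = 0.467403
p(1.5) ≈ 0.4674

0.4674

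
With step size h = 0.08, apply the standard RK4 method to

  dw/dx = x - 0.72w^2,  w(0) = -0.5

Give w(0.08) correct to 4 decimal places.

-0.5116

RK4: k1 = f(x_n, w_n); k2 = f(x_n + h/2, w_n + (h/2)·k1); k3 = f(x_n + h/2, w_n + (h/2)·k2); k4 = f(x_n + h, w_n + h·k3); w_{n+1} = w_n + (h/6)·(k1 + 2k2 + 2k3 + k4).
x=0.000000, w=-0.500000:
  k1 = f(0.000000, -0.500000) = -0.180000
  k2 = f(0.040000, -0.507200) = -0.145221
  k3 = f(0.040000, -0.505809) = -0.144207
  k4 = f(0.080000, -0.511537) = -0.108402
  w ← -0.500000 + (0.08/6)·(k1 + 2k2 + 2k3 + k4) = -0.511563
w(0.08) ≈ -0.5116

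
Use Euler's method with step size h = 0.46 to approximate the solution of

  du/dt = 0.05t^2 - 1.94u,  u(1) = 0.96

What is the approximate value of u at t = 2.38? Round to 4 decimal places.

Euler: u_{n+1} = u_n + h·f(t_n, u_n).
t=1.000000, u=0.960000: f=-1.812400 → u ← 0.960000 + 0.46·(-1.812400) = 0.126296
t=1.460000, u=0.126296: f=-0.138434 → u ← 0.126296 + 0.46·(-0.138434) = 0.062616
t=1.920000, u=0.062616: f=0.062844 → u ← 0.062616 + 0.46·0.062844 = 0.091525
u(2.38) ≈ 0.0915

0.0915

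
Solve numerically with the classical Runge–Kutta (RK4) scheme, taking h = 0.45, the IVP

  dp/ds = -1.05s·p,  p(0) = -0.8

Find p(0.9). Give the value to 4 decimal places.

-0.5229

RK4: k1 = f(s_n, p_n); k2 = f(s_n + h/2, p_n + (h/2)·k1); k3 = f(s_n + h/2, p_n + (h/2)·k2); k4 = f(s_n + h, p_n + h·k3); p_{n+1} = p_n + (h/6)·(k1 + 2k2 + 2k3 + k4).
s=0.000000, p=-0.800000:
  k1 = f(0.000000, -0.800000) = 0.000000
  k2 = f(0.225000, -0.800000) = 0.189000
  k3 = f(0.225000, -0.757475) = 0.178953
  k4 = f(0.450000, -0.719471) = 0.339950
  p ← -0.800000 + (0.45/6)·(k1 + 2k2 + 2k3 + k4) = -0.719311
s=0.450000, p=-0.719311:
  k1 = f(0.450000, -0.719311) = 0.339874
  k2 = f(0.675000, -0.642839) = 0.455612
  k3 = f(0.675000, -0.616798) = 0.437156
  k4 = f(0.900000, -0.522591) = 0.493848
  p ← -0.719311 + (0.45/6)·(k1 + 2k2 + 2k3 + k4) = -0.522866
p(0.9) ≈ -0.5229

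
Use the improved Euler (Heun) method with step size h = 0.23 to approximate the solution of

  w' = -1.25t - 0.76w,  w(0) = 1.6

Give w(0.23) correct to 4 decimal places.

1.3117

Heun: k1 = f(t_n, w_n); k2 = f(t_n + h, w_n + h·k1); w_{n+1} = w_n + (h/2)·(k1 + k2).
t=0.000000, w=1.600000:
  k1 = f(0.000000, 1.600000) = -1.216000
  k2 = f(0.230000, 1.320320) = -1.290943
  w ← 1.600000 + (0.23/2)·(-1.216000 + (-1.290943)) = 1.311702
w(0.23) ≈ 1.3117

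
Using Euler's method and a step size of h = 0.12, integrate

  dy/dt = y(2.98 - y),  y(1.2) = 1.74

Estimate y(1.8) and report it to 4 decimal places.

Euler: y_{n+1} = y_n + h·f(t_n, y_n).
t=1.200000, y=1.740000: f=2.157600 → y ← 1.740000 + 0.12·2.157600 = 1.998912
t=1.320000, y=1.998912: f=1.961109 → y ← 1.998912 + 0.12·1.961109 = 2.234245
t=1.440000, y=2.234245: f=1.666199 → y ← 2.234245 + 0.12·1.666199 = 2.434189
t=1.560000, y=2.434189: f=1.328607 → y ← 2.434189 + 0.12·1.328607 = 2.593622
t=1.680000, y=2.593622: f=1.002119 → y ← 2.593622 + 0.12·1.002119 = 2.713876
y(1.8) ≈ 2.7139

2.7139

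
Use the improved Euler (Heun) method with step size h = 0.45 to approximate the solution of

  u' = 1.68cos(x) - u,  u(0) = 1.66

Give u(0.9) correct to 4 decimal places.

1.4833

Heun: k1 = f(x_n, u_n); k2 = f(x_n + h, u_n + h·k1); u_{n+1} = u_n + (h/2)·(k1 + k2).
x=0.000000, u=1.660000:
  k1 = f(0.000000, 1.660000) = 0.020000
  k2 = f(0.450000, 1.669000) = -0.156249
  u ← 1.660000 + (0.45/2)·(0.020000 + (-0.156249)) = 1.629344
x=0.450000, u=1.629344:
  k1 = f(0.450000, 1.629344) = -0.116593
  k2 = f(0.900000, 1.576877) = -0.532572
  u ← 1.629344 + (0.45/2)·(-0.116593 + (-0.532572)) = 1.483282
u(0.9) ≈ 1.4833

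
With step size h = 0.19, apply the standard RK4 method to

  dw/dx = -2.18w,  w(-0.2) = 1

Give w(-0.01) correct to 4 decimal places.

RK4: k1 = f(x_n, w_n); k2 = f(x_n + h/2, w_n + (h/2)·k1); k3 = f(x_n + h/2, w_n + (h/2)·k2); k4 = f(x_n + h, w_n + h·k3); w_{n+1} = w_n + (h/6)·(k1 + 2k2 + 2k3 + k4).
x=-0.200000, w=1.000000:
  k1 = f(-0.200000, 1.000000) = -2.180000
  k2 = f(-0.105000, 0.792900) = -1.728522
  k3 = f(-0.105000, 0.835790) = -1.822023
  k4 = f(-0.010000, 0.653816) = -1.425318
  w ← 1.000000 + (0.19/6)·(k1 + 2k2 + 2k3 + k4) = 0.660964
w(-0.01) ≈ 0.6610

0.6610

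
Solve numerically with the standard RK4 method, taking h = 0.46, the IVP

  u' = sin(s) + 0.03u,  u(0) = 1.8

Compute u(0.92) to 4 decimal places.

2.2483

RK4: k1 = f(s_n, u_n); k2 = f(s_n + h/2, u_n + (h/2)·k1); k3 = f(s_n + h/2, u_n + (h/2)·k2); k4 = f(s_n + h, u_n + h·k3); u_{n+1} = u_n + (h/6)·(k1 + 2k2 + 2k3 + k4).
s=0.000000, u=1.800000:
  k1 = f(0.000000, 1.800000) = 0.054000
  k2 = f(0.230000, 1.812420) = 0.282350
  k3 = f(0.230000, 1.864941) = 0.283926
  k4 = f(0.460000, 1.930606) = 0.501866
  u ← 1.800000 + (0.46/6)·(k1 + 2k2 + 2k3 + k4) = 1.929445
s=0.460000, u=1.929445:
  k1 = f(0.460000, 1.929445) = 0.501831
  k2 = f(0.690000, 2.044867) = 0.697883
  k3 = f(0.690000, 2.089959) = 0.699236
  k4 = f(0.920000, 2.251094) = 0.863134
  u ← 1.929445 + (0.46/6)·(k1 + 2k2 + 2k3 + k4) = 2.248318
u(0.92) ≈ 2.2483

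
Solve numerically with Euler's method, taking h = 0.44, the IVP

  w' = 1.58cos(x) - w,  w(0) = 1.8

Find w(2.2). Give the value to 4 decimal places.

Euler: w_{n+1} = w_n + h·f(x_n, w_n).
x=0.000000, w=1.800000: f=-0.220000 → w ← 1.800000 + 0.44·(-0.220000) = 1.703200
x=0.440000, w=1.703200: f=-0.273692 → w ← 1.703200 + 0.44·(-0.273692) = 1.582775
x=0.880000, w=1.582775: f=-0.576077 → w ← 1.582775 + 0.44·(-0.576077) = 1.329302
x=1.320000, w=1.329302: f=-0.937184 → w ← 1.329302 + 0.44·(-0.937184) = 0.916941
x=1.760000, w=0.916941: f=-1.214102 → w ← 0.916941 + 0.44·(-1.214102) = 0.382736
w(2.2) ≈ 0.3827

0.3827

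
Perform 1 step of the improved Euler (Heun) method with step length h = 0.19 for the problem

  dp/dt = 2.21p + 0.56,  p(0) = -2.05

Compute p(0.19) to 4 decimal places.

Heun: k1 = f(t_n, p_n); k2 = f(t_n + h, p_n + h·k1); p_{n+1} = p_n + (h/2)·(k1 + k2).
t=0.000000, p=-2.050000:
  k1 = f(0.000000, -2.050000) = -3.970500
  k2 = f(0.190000, -2.804395) = -5.637713
  p ← -2.050000 + (0.19/2)·(-3.970500 + (-5.637713)) = -2.962780
p(0.19) ≈ -2.9628

-2.9628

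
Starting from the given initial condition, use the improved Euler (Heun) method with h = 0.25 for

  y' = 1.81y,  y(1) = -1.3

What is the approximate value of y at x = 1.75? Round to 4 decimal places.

-4.8869

Heun: k1 = f(x_n, y_n); k2 = f(x_n + h, y_n + h·k1); y_{n+1} = y_n + (h/2)·(k1 + k2).
x=1.000000, y=-1.300000:
  k1 = f(1.000000, -1.300000) = -2.353000
  k2 = f(1.250000, -1.888250) = -3.417733
  y ← -1.300000 + (0.25/2)·(-2.353000 + (-3.417733)) = -2.021342
x=1.250000, y=-2.021342:
  k1 = f(1.250000, -2.021342) = -3.658628
  k2 = f(1.500000, -2.935999) = -5.314158
  y ← -2.021342 + (0.25/2)·(-3.658628 + (-5.314158)) = -3.142940
x=1.500000, y=-3.142940:
  k1 = f(1.500000, -3.142940) = -5.688721
  k2 = f(1.750000, -4.565120) = -8.262867
  y ← -3.142940 + (0.25/2)·(-5.688721 + (-8.262867)) = -4.886888
y(1.75) ≈ -4.8869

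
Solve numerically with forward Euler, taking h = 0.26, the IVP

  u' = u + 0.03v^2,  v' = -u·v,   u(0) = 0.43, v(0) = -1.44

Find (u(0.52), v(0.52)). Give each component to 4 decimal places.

Euler on (u,v): u_{n+1} = u_n + h·u', v_{n+1} = v_n + h·v'.
0.000000: (0.430000, -1.440000); f=(0.492208, 0.619200) → (0.557974, -1.279008)
0.260000: (0.557974, -1.279008); f=(0.607050, 0.713653) → (0.715807, -1.093458)
(u(0.52), v(0.52)) ≈ (0.7158, -1.0935)

0.7158, -1.0935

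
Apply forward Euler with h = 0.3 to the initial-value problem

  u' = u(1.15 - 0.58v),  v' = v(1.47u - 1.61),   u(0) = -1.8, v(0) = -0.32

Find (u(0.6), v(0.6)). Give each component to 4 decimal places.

Euler on (u,v): u_{n+1} = u_n + h·u', v_{n+1} = v_n + h·v'.
0.000000: (-1.800000, -0.320000); f=(-2.404080, 1.361920) → (-2.521224, 0.088576)
0.300000: (-2.521224, 0.088576); f=(-2.769882, -0.470888) → (-3.352189, -0.052690)
(u(0.6), v(0.6)) ≈ (-3.3522, -0.0527)

-3.3522, -0.0527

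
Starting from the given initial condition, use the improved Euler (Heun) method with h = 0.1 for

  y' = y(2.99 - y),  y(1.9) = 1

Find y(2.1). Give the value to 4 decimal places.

Heun: k1 = f(t_n, y_n); k2 = f(t_n + h, y_n + h·k1); y_{n+1} = y_n + (h/2)·(k1 + k2).
t=1.900000, y=1.000000:
  k1 = f(1.900000, 1.000000) = 1.990000
  k2 = f(2.000000, 1.199000) = 2.147409
  y ← 1.000000 + (0.1/2)·(1.990000 + 2.147409) = 1.206870
t=2.000000, y=1.206870:
  k1 = f(2.000000, 1.206870) = 2.152006
  k2 = f(2.100000, 1.422071) = 2.229706
  y ← 1.206870 + (0.1/2)·(2.152006 + 2.229706) = 1.425956
y(2.1) ≈ 1.4260

1.4260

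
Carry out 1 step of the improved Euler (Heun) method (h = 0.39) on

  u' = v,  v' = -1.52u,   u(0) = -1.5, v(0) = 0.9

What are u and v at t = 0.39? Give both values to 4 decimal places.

-0.9756, 1.6852

Heun on (u,v): k1 = f(t_n, state_n); k2 = f(t_n + h, state_n + h·k1); state_{n+1} = state_n + (h/2)·(k1 + k2).
0.000000: (-1.500000, 0.900000)
  k1 = (0.900000, 2.280000)
  predictor → (-1.149000, 1.789200)
  k2 = (1.789200, 1.746480)
  → (-0.975606, 1.685164)
(u(0.39), v(0.39)) ≈ (-0.9756, 1.6852)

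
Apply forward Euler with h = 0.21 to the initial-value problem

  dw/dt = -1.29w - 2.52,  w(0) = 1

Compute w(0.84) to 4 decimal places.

-1.1189

Euler: w_{n+1} = w_n + h·f(t_n, w_n).
t=0.000000, w=1.000000: f=-3.810000 → w ← 1.000000 + 0.21·(-3.810000) = 0.199900
t=0.210000, w=0.199900: f=-2.777871 → w ← 0.199900 + 0.21·(-2.777871) = -0.383453
t=0.420000, w=-0.383453: f=-2.025346 → w ← -0.383453 + 0.21·(-2.025346) = -0.808776
t=0.630000, w=-0.808776: f=-1.476680 → w ← -0.808776 + 0.21·(-1.476680) = -1.118878
w(0.84) ≈ -1.1189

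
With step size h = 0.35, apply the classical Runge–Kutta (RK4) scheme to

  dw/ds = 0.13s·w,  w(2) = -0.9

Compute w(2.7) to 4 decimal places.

-1.1146

RK4: k1 = f(s_n, w_n); k2 = f(s_n + h/2, w_n + (h/2)·k1); k3 = f(s_n + h/2, w_n + (h/2)·k2); k4 = f(s_n + h, w_n + h·k3); w_{n+1} = w_n + (h/6)·(k1 + 2k2 + 2k3 + k4).
s=2.000000, w=-0.900000:
  k1 = f(2.000000, -0.900000) = -0.234000
  k2 = f(2.175000, -0.940950) = -0.266054
  k3 = f(2.175000, -0.946559) = -0.267640
  k4 = f(2.350000, -0.993674) = -0.303567
  w ← -0.900000 + (0.35/6)·(k1 + 2k2 + 2k3 + k4) = -0.993622
s=2.350000, w=-0.993622:
  k1 = f(2.350000, -0.993622) = -0.303552
  k2 = f(2.525000, -1.046744) = -0.343594
  k3 = f(2.525000, -1.053751) = -0.345894
  k4 = f(2.700000, -1.114685) = -0.391254
  w ← -0.993622 + (0.35/6)·(k1 + 2k2 + 2k3 + k4) = -1.114593
w(2.7) ≈ -1.1146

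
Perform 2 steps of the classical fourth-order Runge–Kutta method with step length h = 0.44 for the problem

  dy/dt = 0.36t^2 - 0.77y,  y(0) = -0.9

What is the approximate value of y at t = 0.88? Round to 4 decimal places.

RK4: k1 = f(t_n, y_n); k2 = f(t_n + h/2, y_n + (h/2)·k1); k3 = f(t_n + h/2, y_n + (h/2)·k2); k4 = f(t_n + h, y_n + h·k3); y_{n+1} = y_n + (h/6)·(k1 + 2k2 + 2k3 + k4).
t=0.000000, y=-0.900000:
  k1 = f(0.000000, -0.900000) = 0.693000
  k2 = f(0.220000, -0.747540) = 0.593030
  k3 = f(0.220000, -0.769533) = 0.609965
  k4 = f(0.440000, -0.631616) = 0.556040
  y ← -0.900000 + (0.44/6)·(k1 + 2k2 + 2k3 + k4) = -0.631965
t=0.440000, y=-0.631965:
  k1 = f(0.440000, -0.631965) = 0.556309
  k2 = f(0.660000, -0.509577) = 0.549190
  k3 = f(0.660000, -0.511143) = 0.550396
  k4 = f(0.880000, -0.389790) = 0.578923
  y ← -0.631965 + (0.44/6)·(k1 + 2k2 + 2k3 + k4) = -0.387442
y(0.88) ≈ -0.3874

-0.3874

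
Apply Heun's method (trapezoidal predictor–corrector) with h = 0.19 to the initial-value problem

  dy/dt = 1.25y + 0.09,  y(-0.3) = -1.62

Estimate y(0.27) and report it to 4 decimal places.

Heun: k1 = f(t_n, y_n); k2 = f(t_n + h, y_n + h·k1); y_{n+1} = y_n + (h/2)·(k1 + k2).
t=-0.300000, y=-1.620000:
  k1 = f(-0.300000, -1.620000) = -1.935000
  k2 = f(-0.110000, -1.987650) = -2.394563
  y ← -1.620000 + (0.19/2)·(-1.935000 + (-2.394563)) = -2.031308
t=-0.110000, y=-2.031308:
  k1 = f(-0.110000, -2.031308) = -2.449136
  k2 = f(0.080000, -2.496644) = -3.030805
  y ← -2.031308 + (0.19/2)·(-2.449136 + (-3.030805)) = -2.551903
t=0.080000, y=-2.551903:
  k1 = f(0.080000, -2.551903) = -3.099879
  k2 = f(0.270000, -3.140880) = -3.836100
  y ← -2.551903 + (0.19/2)·(-3.099879 + (-3.836100)) = -3.210821
y(0.27) ≈ -3.2108

-3.2108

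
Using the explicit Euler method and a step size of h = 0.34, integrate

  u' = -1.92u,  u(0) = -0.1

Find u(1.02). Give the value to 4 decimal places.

-0.0042

Euler: u_{n+1} = u_n + h·f(x_n, u_n).
x=0.000000, u=-0.100000: f=0.192000 → u ← -0.100000 + 0.34·0.192000 = -0.034720
x=0.340000, u=-0.034720: f=0.066662 → u ← -0.034720 + 0.34·0.066662 = -0.012055
x=0.680000, u=-0.012055: f=0.023145 → u ← -0.012055 + 0.34·0.023145 = -0.004185
u(1.02) ≈ -0.0042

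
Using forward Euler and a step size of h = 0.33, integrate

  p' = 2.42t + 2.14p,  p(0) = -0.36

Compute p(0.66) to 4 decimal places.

-0.7845

Euler: p_{n+1} = p_n + h·f(t_n, p_n).
t=0.000000, p=-0.360000: f=-0.770400 → p ← -0.360000 + 0.33·(-0.770400) = -0.614232
t=0.330000, p=-0.614232: f=-0.515856 → p ← -0.614232 + 0.33·(-0.515856) = -0.784465
p(0.66) ≈ -0.7845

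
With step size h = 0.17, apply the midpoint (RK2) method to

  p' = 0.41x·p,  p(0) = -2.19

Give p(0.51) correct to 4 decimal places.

-2.3096

Midpoint: k1 = f(x_n, p_n); k2 = f(x_n + h/2, p_n + (h/2)·k1); p_{n+1} = p_n + h·k2.
x=0.000000, p=-2.190000:
  k1 = f(0.000000, -2.190000) = 0.000000
  k2 = f(0.085000, -2.190000) = -0.076322
  p ← -2.190000 + 0.17·(-0.076322) = -2.202975
x=0.170000, p=-2.202975:
  k1 = f(0.170000, -2.202975) = -0.153547
  k2 = f(0.255000, -2.216026) = -0.231686
  p ← -2.202975 + 0.17·(-0.231686) = -2.242361
x=0.340000, p=-2.242361:
  k1 = f(0.340000, -2.242361) = -0.312585
  k2 = f(0.425000, -2.268931) = -0.395361
  p ← -2.242361 + 0.17·(-0.395361) = -2.309573
p(0.51) ≈ -2.3096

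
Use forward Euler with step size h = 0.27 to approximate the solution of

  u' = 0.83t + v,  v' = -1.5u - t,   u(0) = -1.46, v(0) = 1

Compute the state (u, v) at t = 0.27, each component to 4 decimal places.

-1.1900, 1.5913

Euler on (u,v): u_{n+1} = u_n + h·u', v_{n+1} = v_n + h·v'.
0.000000: (-1.460000, 1.000000); f=(1.000000, 2.190000) → (-1.190000, 1.591300)
(u(0.27), v(0.27)) ≈ (-1.1900, 1.5913)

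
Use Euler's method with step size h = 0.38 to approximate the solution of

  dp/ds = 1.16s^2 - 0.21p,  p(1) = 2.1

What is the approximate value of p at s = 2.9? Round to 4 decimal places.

8.1688

Euler: p_{n+1} = p_n + h·f(s_n, p_n).
s=1.000000, p=2.100000: f=0.719000 → p ← 2.100000 + 0.38·0.719000 = 2.373220
s=1.380000, p=2.373220: f=1.710728 → p ← 2.373220 + 0.38·1.710728 = 3.023297
s=1.760000, p=3.023297: f=2.958324 → p ← 3.023297 + 0.38·2.958324 = 4.147460
s=2.140000, p=4.147460: f=4.441369 → p ← 4.147460 + 0.38·4.441369 = 5.835180
s=2.520000, p=5.835180: f=6.141076 → p ← 5.835180 + 0.38·6.141076 = 8.168789
p(2.9) ≈ 8.1688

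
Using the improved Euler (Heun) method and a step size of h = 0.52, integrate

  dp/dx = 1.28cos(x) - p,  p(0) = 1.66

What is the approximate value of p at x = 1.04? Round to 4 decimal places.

Heun: k1 = f(x_n, p_n); k2 = f(x_n + h, p_n + h·k1); p_{n+1} = p_n + (h/2)·(k1 + k2).
x=0.000000, p=1.660000:
  k1 = f(0.000000, 1.660000) = -0.380000
  k2 = f(0.520000, 1.462400) = -0.351591
  p ← 1.660000 + (0.52/2)·(-0.380000 + (-0.351591)) = 1.469786
x=0.520000, p=1.469786:
  k1 = f(0.520000, 1.469786) = -0.358978
  k2 = f(1.040000, 1.283118) = -0.635156
  p ← 1.469786 + (0.52/2)·(-0.358978 + (-0.635156)) = 1.211311
p(1.04) ≈ 1.2113

1.2113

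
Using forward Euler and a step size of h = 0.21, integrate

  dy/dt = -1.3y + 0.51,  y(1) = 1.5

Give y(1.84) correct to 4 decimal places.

Euler: y_{n+1} = y_n + h·f(t_n, y_n).
t=1.000000, y=1.500000: f=-1.440000 → y ← 1.500000 + 0.21·(-1.440000) = 1.197600
t=1.210000, y=1.197600: f=-1.046880 → y ← 1.197600 + 0.21·(-1.046880) = 0.977755
t=1.420000, y=0.977755: f=-0.761082 → y ← 0.977755 + 0.21·(-0.761082) = 0.817928
t=1.630000, y=0.817928: f=-0.553306 → y ← 0.817928 + 0.21·(-0.553306) = 0.701734
y(1.84) ≈ 0.7017

0.7017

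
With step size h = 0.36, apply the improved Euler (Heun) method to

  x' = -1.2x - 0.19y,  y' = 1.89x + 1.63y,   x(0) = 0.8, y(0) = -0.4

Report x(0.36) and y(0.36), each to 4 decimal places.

Heun on (x,y): k1 = f(s_n, state_n); k2 = f(s_n + h, state_n + h·k1); state_{n+1} = state_n + (h/2)·(k1 + k2).
0.000000: (0.800000, -0.400000)
  k1 = (-0.884000, 0.860000)
  predictor → (0.481760, -0.090400)
  k2 = (-0.560936, 0.763174)
  → (0.539912, -0.107829)
(x(0.36), y(0.36)) ≈ (0.5399, -0.1078)

0.5399, -0.1078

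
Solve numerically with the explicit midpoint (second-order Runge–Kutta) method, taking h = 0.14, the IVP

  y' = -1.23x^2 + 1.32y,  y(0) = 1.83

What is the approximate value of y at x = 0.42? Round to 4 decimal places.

Midpoint: k1 = f(x_n, y_n); k2 = f(x_n + h/2, y_n + (h/2)·k1); y_{n+1} = y_n + h·k2.
x=0.000000, y=1.830000:
  k1 = f(0.000000, 1.830000) = 2.415600
  k2 = f(0.070000, 1.999092) = 2.632774
  y ← 1.830000 + 0.14·2.632774 = 2.198588
x=0.140000, y=2.198588:
  k1 = f(0.140000, 2.198588) = 2.878029
  k2 = f(0.210000, 2.400050) = 3.113824
  y ← 2.198588 + 0.14·3.113824 = 2.634524
x=0.280000, y=2.634524:
  k1 = f(0.280000, 2.634524) = 3.381139
  k2 = f(0.350000, 2.871203) = 3.639314
  y ← 2.634524 + 0.14·3.639314 = 3.144028
y(0.42) ≈ 3.1440

3.1440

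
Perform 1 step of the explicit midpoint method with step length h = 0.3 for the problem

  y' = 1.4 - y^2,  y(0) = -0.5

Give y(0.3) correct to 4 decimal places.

Midpoint: k1 = f(x_n, y_n); k2 = f(x_n + h/2, y_n + (h/2)·k1); y_{n+1} = y_n + h·k2.
x=0.000000, y=-0.500000:
  k1 = f(0.000000, -0.500000) = 1.150000
  k2 = f(0.150000, -0.327500) = 1.292744
  y ← -0.500000 + 0.3·1.292744 = -0.112177
y(0.3) ≈ -0.1122

-0.1122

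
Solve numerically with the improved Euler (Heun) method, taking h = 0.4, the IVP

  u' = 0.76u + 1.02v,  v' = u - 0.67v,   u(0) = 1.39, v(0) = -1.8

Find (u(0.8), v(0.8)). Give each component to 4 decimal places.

1.3791, -0.3122

Heun on (u,v): k1 = f(t_n, state_n); k2 = f(t_n + h, state_n + h·k1); state_{n+1} = state_n + (h/2)·(k1 + k2).
0.000000: (1.390000, -1.800000)
  k1 = (-0.779600, 2.596000)
  predictor → (1.078160, -0.761600)
  k2 = (0.042570, 1.588432)
  → (1.242594, -0.963114)
0.400000: (1.242594, -0.963114)
  k1 = (-0.038004, 1.887880)
  predictor → (1.227392, -0.207962)
  k2 = (0.720697, 1.366726)
  → (1.379132, -0.312192)
(u(0.8), v(0.8)) ≈ (1.3791, -0.3122)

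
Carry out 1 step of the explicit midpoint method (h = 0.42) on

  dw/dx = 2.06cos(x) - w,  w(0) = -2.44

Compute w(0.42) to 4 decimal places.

-0.9659

Midpoint: k1 = f(x_n, w_n); k2 = f(x_n + h/2, w_n + (h/2)·k1); w_{n+1} = w_n + h·k2.
x=0.000000, w=-2.440000:
  k1 = f(0.000000, -2.440000) = 4.500000
  k2 = f(0.210000, -1.495000) = 3.509744
  w ← -2.440000 + 0.42·3.509744 = -0.965908
w(0.42) ≈ -0.9659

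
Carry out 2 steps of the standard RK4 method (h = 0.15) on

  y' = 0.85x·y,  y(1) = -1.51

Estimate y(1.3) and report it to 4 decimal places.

RK4: k1 = f(x_n, y_n); k2 = f(x_n + h/2, y_n + (h/2)·k1); k3 = f(x_n + h/2, y_n + (h/2)·k2); k4 = f(x_n + h, y_n + h·k3); y_{n+1} = y_n + (h/6)·(k1 + 2k2 + 2k3 + k4).
x=1.000000, y=-1.510000:
  k1 = f(1.000000, -1.510000) = -1.283500
  k2 = f(1.075000, -1.606262) = -1.467722
  k3 = f(1.075000, -1.620079) = -1.480347
  k4 = f(1.150000, -1.732052) = -1.693081
  y ← -1.510000 + (0.15/6)·(k1 + 2k2 + 2k3 + k4) = -1.731818
x=1.150000, y=-1.731818:
  k1 = f(1.150000, -1.731818) = -1.692852
  k2 = f(1.225000, -1.858782) = -1.935457
  k3 = f(1.225000, -1.876977) = -1.954403
  k4 = f(1.300000, -2.024978) = -2.237601
  y ← -1.731818 + (0.15/6)·(k1 + 2k2 + 2k3 + k4) = -2.024572
y(1.3) ≈ -2.0246

-2.0246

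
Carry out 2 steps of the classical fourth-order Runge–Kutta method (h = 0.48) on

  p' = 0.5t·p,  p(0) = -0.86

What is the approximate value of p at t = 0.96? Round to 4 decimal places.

-1.0828

RK4: k1 = f(t_n, p_n); k2 = f(t_n + h/2, p_n + (h/2)·k1); k3 = f(t_n + h/2, p_n + (h/2)·k2); k4 = f(t_n + h, p_n + h·k3); p_{n+1} = p_n + (h/6)·(k1 + 2k2 + 2k3 + k4).
t=0.000000, p=-0.860000:
  k1 = f(0.000000, -0.860000) = 0.000000
  k2 = f(0.240000, -0.860000) = -0.103200
  k3 = f(0.240000, -0.884768) = -0.106172
  k4 = f(0.480000, -0.910963) = -0.218631
  p ← -0.860000 + (0.48/6)·(k1 + 2k2 + 2k3 + k4) = -0.910990
t=0.480000, p=-0.910990:
  k1 = f(0.480000, -0.910990) = -0.218638
  k2 = f(0.720000, -0.963463) = -0.346847
  k3 = f(0.720000, -0.994233) = -0.357924
  k4 = f(0.960000, -1.082794) = -0.519741
  p ← -0.910990 + (0.48/6)·(k1 + 2k2 + 2k3 + k4) = -1.082824
p(0.96) ≈ -1.0828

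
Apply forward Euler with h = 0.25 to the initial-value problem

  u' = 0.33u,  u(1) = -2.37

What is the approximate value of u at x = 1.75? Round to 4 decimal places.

-3.0063

Euler: u_{n+1} = u_n + h·f(x_n, u_n).
x=1.000000, u=-2.370000: f=-0.782100 → u ← -2.370000 + 0.25·(-0.782100) = -2.565525
x=1.250000, u=-2.565525: f=-0.846623 → u ← -2.565525 + 0.25·(-0.846623) = -2.777181
x=1.500000, u=-2.777181: f=-0.916470 → u ← -2.777181 + 0.25·(-0.916470) = -3.006298
u(1.75) ≈ -3.0063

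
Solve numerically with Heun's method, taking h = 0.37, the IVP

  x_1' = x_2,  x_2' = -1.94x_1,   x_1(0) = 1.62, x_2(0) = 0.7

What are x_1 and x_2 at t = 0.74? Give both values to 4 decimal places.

Heun on (x_1,x_2): k1 = f(t_n, state_n); k2 = f(t_n + h, state_n + h·k1); state_{n+1} = state_n + (h/2)·(k1 + k2).
0.000000: (1.620000, 0.700000)
  k1 = (0.700000, -3.142800)
  predictor → (1.879000, -0.462836)
  k2 = (-0.462836, -3.645260)
  → (1.663875, -0.555791)
0.370000: (1.663875, -0.555791)
  k1 = (-0.555791, -3.227918)
  predictor → (1.458233, -1.750121)
  k2 = (-1.750121, -2.828971)
  → (1.237282, -1.676316)
(x_1(0.74), x_2(0.74)) ≈ (1.2373, -1.6763)

1.2373, -1.6763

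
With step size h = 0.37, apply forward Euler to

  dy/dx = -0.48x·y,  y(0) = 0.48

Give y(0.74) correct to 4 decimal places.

Euler: y_{n+1} = y_n + h·f(x_n, y_n).
x=0.000000, y=0.480000: f=0.000000 → y ← 0.480000 + 0.37·0.000000 = 0.480000
x=0.370000, y=0.480000: f=-0.085248 → y ← 0.480000 + 0.37·(-0.085248) = 0.448458
y(0.74) ≈ 0.4485

0.4485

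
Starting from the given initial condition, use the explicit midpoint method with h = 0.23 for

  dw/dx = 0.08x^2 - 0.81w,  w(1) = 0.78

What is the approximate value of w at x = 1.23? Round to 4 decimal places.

0.6694

Midpoint: k1 = f(x_n, w_n); k2 = f(x_n + h/2, w_n + (h/2)·k1); w_{n+1} = w_n + h·k2.
x=1.000000, w=0.780000:
  k1 = f(1.000000, 0.780000) = -0.551800
  k2 = f(1.115000, 0.716543) = -0.480942
  w ← 0.780000 + 0.23·(-0.480942) = 0.669383
w(1.23) ≈ 0.6694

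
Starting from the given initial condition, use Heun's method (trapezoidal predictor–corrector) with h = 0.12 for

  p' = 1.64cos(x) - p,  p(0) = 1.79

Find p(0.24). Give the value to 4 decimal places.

Heun: k1 = f(x_n, p_n); k2 = f(x_n + h, p_n + h·k1); p_{n+1} = p_n + (h/2)·(k1 + k2).
x=0.000000, p=1.790000:
  k1 = f(0.000000, 1.790000) = -0.150000
  k2 = f(0.120000, 1.772000) = -0.143794
  p ← 1.790000 + (0.12/2)·(-0.150000 + (-0.143794)) = 1.772372
x=0.120000, p=1.772372:
  k1 = f(0.120000, 1.772372) = -0.144166
  k2 = f(0.240000, 1.755072) = -0.162078
  p ← 1.772372 + (0.12/2)·(-0.144166 + (-0.162078)) = 1.753998
p(0.24) ≈ 1.7540

1.7540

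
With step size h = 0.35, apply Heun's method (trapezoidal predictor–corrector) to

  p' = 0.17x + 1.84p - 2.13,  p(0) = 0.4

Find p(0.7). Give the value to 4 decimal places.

Heun: k1 = f(x_n, p_n); k2 = f(x_n + h, p_n + h·k1); p_{n+1} = p_n + (h/2)·(k1 + k2).
x=0.000000, p=0.400000:
  k1 = f(0.000000, 0.400000) = -1.394000
  k2 = f(0.350000, -0.087900) = -2.232236
  p ← 0.400000 + (0.35/2)·(-1.394000 + (-2.232236)) = -0.234591
x=0.350000, p=-0.234591:
  k1 = f(0.350000, -0.234591) = -2.502148
  k2 = f(0.700000, -1.110343) = -4.054031
  p ← -0.234591 + (0.35/2)·(-2.502148 + (-4.054031)) = -1.381923
p(0.7) ≈ -1.3819

-1.3819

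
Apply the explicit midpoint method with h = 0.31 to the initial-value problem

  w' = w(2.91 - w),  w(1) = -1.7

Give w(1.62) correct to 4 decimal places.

Midpoint: k1 = f(t_n, w_n); k2 = f(t_n + h/2, w_n + (h/2)·k1); w_{n+1} = w_n + h·k2.
t=1.000000, w=-1.700000:
  k1 = f(1.000000, -1.700000) = -7.837000
  k2 = f(1.155000, -2.914735) = -16.977559
  w ← -1.700000 + 0.31·(-16.977559) = -6.963043
t=1.310000, w=-6.963043:
  k1 = f(1.310000, -6.963043) = -68.746428
  k2 = f(1.465000, -17.618740) = -361.690516
  w ← -6.963043 + 0.31·(-361.690516) = -119.087103
w(1.62) ≈ -119.0871

-119.0871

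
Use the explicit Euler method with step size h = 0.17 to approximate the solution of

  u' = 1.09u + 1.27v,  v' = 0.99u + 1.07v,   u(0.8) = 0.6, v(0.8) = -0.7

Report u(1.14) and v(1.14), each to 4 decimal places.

0.5070, -0.7642

Euler on (u,v): u_{n+1} = u_n + h·u', v_{n+1} = v_n + h·v'.
0.800000: (0.600000, -0.700000); f=(-0.235000, -0.155000) → (0.560050, -0.726350)
0.970000: (0.560050, -0.726350); f=(-0.312010, -0.222745) → (0.507008, -0.764217)
(u(1.14), v(1.14)) ≈ (0.5070, -0.7642)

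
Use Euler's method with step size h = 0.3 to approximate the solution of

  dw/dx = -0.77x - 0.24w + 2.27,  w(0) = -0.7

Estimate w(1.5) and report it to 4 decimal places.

Euler: w_{n+1} = w_n + h·f(x_n, w_n).
x=0.000000, w=-0.700000: f=2.438000 → w ← -0.700000 + 0.3·2.438000 = 0.031400
x=0.300000, w=0.031400: f=2.031464 → w ← 0.031400 + 0.3·2.031464 = 0.640839
x=0.600000, w=0.640839: f=1.654199 → w ← 0.640839 + 0.3·1.654199 = 1.137099
x=0.900000, w=1.137099: f=1.304096 → w ← 1.137099 + 0.3·1.304096 = 1.528328
x=1.200000, w=1.528328: f=0.979201 → w ← 1.528328 + 0.3·0.979201 = 1.822088
w(1.5) ≈ 1.8221

1.8221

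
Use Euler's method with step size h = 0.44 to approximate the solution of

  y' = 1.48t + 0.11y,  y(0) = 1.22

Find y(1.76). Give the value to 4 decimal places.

Euler: y_{n+1} = y_n + h·f(t_n, y_n).
t=0.000000, y=1.220000: f=0.134200 → y ← 1.220000 + 0.44·0.134200 = 1.279048
t=0.440000, y=1.279048: f=0.791895 → y ← 1.279048 + 0.44·0.791895 = 1.627482
t=0.880000, y=1.627482: f=1.481423 → y ← 1.627482 + 0.44·1.481423 = 2.279308
t=1.320000, y=2.279308: f=2.204324 → y ← 2.279308 + 0.44·2.204324 = 3.249211
y(1.76) ≈ 3.2492

3.2492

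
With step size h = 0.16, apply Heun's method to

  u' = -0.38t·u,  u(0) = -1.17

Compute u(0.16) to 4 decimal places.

Heun: k1 = f(t_n, u_n); k2 = f(t_n + h, u_n + h·k1); u_{n+1} = u_n + (h/2)·(k1 + k2).
t=0.000000, u=-1.170000:
  k1 = f(0.000000, -1.170000) = 0.000000
  k2 = f(0.160000, -1.170000) = 0.071136
  u ← -1.170000 + (0.16/2)·(0.000000 + 0.071136) = -1.164309
u(0.16) ≈ -1.1643

-1.1643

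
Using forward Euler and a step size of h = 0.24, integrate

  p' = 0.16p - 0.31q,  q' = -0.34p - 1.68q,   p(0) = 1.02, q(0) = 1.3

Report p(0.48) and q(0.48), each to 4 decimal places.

Euler on (p,q): p_{n+1} = p_n + h·p', q_{n+1} = q_n + h·q'.
0.000000: (1.020000, 1.300000); f=(-0.239800, -2.530800) → (0.962448, 0.692608)
0.240000: (0.962448, 0.692608); f=(-0.060717, -1.490814) → (0.947876, 0.334813)
(p(0.48), q(0.48)) ≈ (0.9479, 0.3348)

0.9479, 0.3348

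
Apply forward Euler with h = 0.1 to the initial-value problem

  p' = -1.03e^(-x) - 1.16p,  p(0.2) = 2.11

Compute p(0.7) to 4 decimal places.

0.8691

Euler: p_{n+1} = p_n + h·f(x_n, p_n).
x=0.200000, p=2.110000: f=-3.290893 → p ← 2.110000 + 0.1·(-3.290893) = 1.780911
x=0.300000, p=1.780911: f=-2.828899 → p ← 1.780911 + 0.1·(-2.828899) = 1.498021
x=0.400000, p=1.498021: f=-2.428134 → p ← 1.498021 + 0.1·(-2.428134) = 1.255207
x=0.500000, p=1.255207: f=-2.080767 → p ← 1.255207 + 0.1·(-2.080767) = 1.047131
x=0.600000, p=1.047131: f=-1.779948 → p ← 1.047131 + 0.1·(-1.779948) = 0.869136
p(0.7) ≈ 0.8691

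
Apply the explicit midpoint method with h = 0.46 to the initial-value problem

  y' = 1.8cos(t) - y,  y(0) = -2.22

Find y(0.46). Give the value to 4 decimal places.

Midpoint: k1 = f(t_n, y_n); k2 = f(t_n + h/2, y_n + (h/2)·k1); y_{n+1} = y_n + h·k2.
t=0.000000, y=-2.220000:
  k1 = f(0.000000, -2.220000) = 4.020000
  k2 = f(0.230000, -1.295400) = 3.048000
  y ← -2.220000 + 0.46·3.048000 = -0.817920
y(0.46) ≈ -0.8179

-0.8179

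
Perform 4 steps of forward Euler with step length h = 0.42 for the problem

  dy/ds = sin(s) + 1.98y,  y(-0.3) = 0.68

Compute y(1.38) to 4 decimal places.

7.7986

Euler: y_{n+1} = y_n + h·f(s_n, y_n).
s=-0.300000, y=0.680000: f=1.050880 → y ← 0.680000 + 0.42·1.050880 = 1.121370
s=0.120000, y=1.121370: f=2.340024 → y ← 1.121370 + 0.42·2.340024 = 2.104180
s=0.540000, y=2.104180: f=4.680411 → y ← 2.104180 + 0.42·4.680411 = 4.069952
s=0.960000, y=4.069952: f=8.877697 → y ← 4.069952 + 0.42·8.877697 = 7.798585
y(1.38) ≈ 7.7986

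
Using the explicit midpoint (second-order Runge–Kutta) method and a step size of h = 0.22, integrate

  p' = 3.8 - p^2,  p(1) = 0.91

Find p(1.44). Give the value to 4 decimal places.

Midpoint: k1 = f(x_n, p_n); k2 = f(x_n + h/2, p_n + (h/2)·k1); p_{n+1} = p_n + h·k2.
x=1.000000, p=0.910000:
  k1 = f(1.000000, 0.910000) = 2.971900
  k2 = f(1.110000, 1.236909) = 2.270056
  p ← 0.910000 + 0.22·2.270056 = 1.409412
x=1.220000, p=1.409412:
  k1 = f(1.220000, 1.409412) = 1.813557
  k2 = f(1.330000, 1.608904) = 1.211429
  p ← 1.409412 + 0.22·1.211429 = 1.675927
p(1.44) ≈ 1.6759

1.6759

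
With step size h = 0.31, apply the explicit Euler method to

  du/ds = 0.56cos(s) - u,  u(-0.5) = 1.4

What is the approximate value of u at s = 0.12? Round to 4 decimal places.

0.9421

Euler: u_{n+1} = u_n + h·f(s_n, u_n).
s=-0.500000, u=1.400000: f=-0.908554 → u ← 1.400000 + 0.31·(-0.908554) = 1.118348
s=-0.190000, u=1.118348: f=-0.568426 → u ← 1.118348 + 0.31·(-0.568426) = 0.942136
u(0.12) ≈ 0.9421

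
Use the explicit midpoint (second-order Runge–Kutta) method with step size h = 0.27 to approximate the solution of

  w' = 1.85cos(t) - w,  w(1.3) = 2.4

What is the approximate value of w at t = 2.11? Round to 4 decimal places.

Midpoint: k1 = f(t_n, w_n); k2 = f(t_n + h/2, w_n + (h/2)·k1); w_{n+1} = w_n + h·k2.
t=1.300000, w=2.400000:
  k1 = f(1.300000, 2.400000) = -1.905127
  k2 = f(1.435000, 2.142808) = -1.892356
  w ← 2.400000 + 0.27·(-1.892356) = 1.889064
t=1.570000, w=1.889064:
  k1 = f(1.570000, 1.889064) = -1.887591
  k2 = f(1.705000, 1.634239) = -1.881771
  w ← 1.889064 + 0.27·(-1.881771) = 1.380986
t=1.840000, w=1.380986:
  k1 = f(1.840000, 1.380986) = -1.873019
  k2 = f(1.975000, 1.128128) = -1.855709
  w ← 1.380986 + 0.27·(-1.855709) = 0.879944
w(2.11) ≈ 0.8799

0.8799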